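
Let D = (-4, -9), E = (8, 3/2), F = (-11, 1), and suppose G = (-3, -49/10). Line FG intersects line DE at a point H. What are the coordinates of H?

(-1, -51/8)

Barycentric coordinates of G with respect to DEF: (3/5, 1/5, 1/5).
On side DE the F-coordinate is zero; dropping G's F-weight 1/5 and renormalizing the remaining 3/5 : 1/5 gives weights 3/4, 1/4 on D, E.
H = (3/4)·(-4, -9) + (1/4)·(8, 3/2) = (-1, -51/8).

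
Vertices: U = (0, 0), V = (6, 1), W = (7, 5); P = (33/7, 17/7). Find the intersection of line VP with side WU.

(21/5, 3)

Barycentric coordinates of P with respect to UVW: (2/7, 2/7, 3/7).
On side WU the V-coordinate is zero; dropping P's V-weight 2/7 and renormalizing the remaining 3/7 : 2/7 gives weights 3/5, 2/5 on W, U.
Q = (3/5)·(7, 5) + (2/5)·(0, 0) = (21/5, 3).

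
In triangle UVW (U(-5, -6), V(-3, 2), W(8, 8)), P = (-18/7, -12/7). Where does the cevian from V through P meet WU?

Barycentric coordinates of P with respect to UVW: (4/7, 2/7, 1/7).
On side WU the V-coordinate is zero; dropping P's V-weight 2/7 and renormalizing the remaining 1/7 : 4/7 gives weights 1/5, 4/5 on W, U.
Q = (1/5)·(8, 8) + (4/5)·(-5, -6) = (-12/5, -16/5).

(-12/5, -16/5)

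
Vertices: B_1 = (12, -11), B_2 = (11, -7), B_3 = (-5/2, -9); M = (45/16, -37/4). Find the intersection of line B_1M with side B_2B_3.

Barycentric coordinates of M with respect to B_1B_2B_3: (1/4, 1/8, 5/8).
On side B_2B_3 the B_1-coordinate is zero; dropping M's B_1-weight 1/4 and renormalizing the remaining 1/8 : 5/8 gives weights 1/6, 5/6 on B_2, B_3.
N = (1/6)·(11, -7) + (5/6)·(-5/2, -9) = (-1/4, -26/3).

(-1/4, -26/3)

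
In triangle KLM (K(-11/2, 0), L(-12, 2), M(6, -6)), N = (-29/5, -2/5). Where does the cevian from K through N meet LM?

Barycentric coordinates of N with respect to KLM: (2/5, 2/5, 1/5).
On side LM the K-coordinate is zero; dropping N's K-weight 2/5 and renormalizing the remaining 2/5 : 1/5 gives weights 2/3, 1/3 on L, M.
J = (2/3)·(-12, 2) + (1/3)·(6, -6) = (-6, -2/3).

(-6, -2/3)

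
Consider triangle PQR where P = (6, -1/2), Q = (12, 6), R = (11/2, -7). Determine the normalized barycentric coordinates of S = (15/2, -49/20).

(1/10, 3/10, 3/5)

Signed area of the reference triangle: [PQR] = ½·(6·(6−(-7)) + 12·(-7−(-1/2)) + (11/2)·(-1/2−6)) = ½·(78 − 78 − 143/4) = -143/8.
[SQR] = ½·((15/2)·(6−(-7)) + 12·(-7−(-49/20)) + (11/2)·(-49/20−6)) = ½·(195/2 − 273/5 − 1859/40) = -143/80, so the P-coordinate is (-143/80)/(-143/8) = 1/10.
[PSR] = ½·(6·(-49/20−(-7)) + (15/2)·(-7−(-1/2)) + (11/2)·(-1/2−(-49/20))) = ½·(273/10 − 195/4 + 429/40) = -429/80, so the Q-coordinate is 3/10.
[PQS] = ½·(6·(6−(-49/20)) + 12·(-49/20−(-1/2)) + (15/2)·(-1/2−6)) = ½·(507/10 − 117/5 − 195/4) = -429/40, so the R-coordinate is 3/5.
Check: 1/10 + 3/10 + 3/5 = 1.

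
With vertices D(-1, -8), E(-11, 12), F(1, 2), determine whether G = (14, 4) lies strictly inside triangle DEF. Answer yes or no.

no

Barycentric coordinates of G: (-11/10, -9/10, 3).
The three coordinates are negative, negative, positive; a point is interior exactly when all three are positive.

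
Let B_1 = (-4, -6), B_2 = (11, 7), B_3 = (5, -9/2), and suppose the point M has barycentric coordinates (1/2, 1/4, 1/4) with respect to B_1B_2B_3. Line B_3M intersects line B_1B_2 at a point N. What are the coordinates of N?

(1, -5/3)

Line B_3M meets B_1B_2 where the B_3-coordinate vanishes; zeroing M's B_3-weight and renormalizing leaves B_1, B_2-weights 1/2 : 1/4 → (2/3, 1/3).
So N = (2/3)·B_1 + (1/3)·B_2 = (1, -5/3).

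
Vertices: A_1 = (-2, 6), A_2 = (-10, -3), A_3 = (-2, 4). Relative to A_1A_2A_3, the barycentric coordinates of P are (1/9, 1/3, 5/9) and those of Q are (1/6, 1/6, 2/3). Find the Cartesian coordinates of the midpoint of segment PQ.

Barycentric coordinates of the midpoint are the average: (5/36, 1/4, 11/18).
Converting: (5/36)·A_1 + (1/4)·A_2 + (11/18)·A_3 = (-4, 91/36).

(-4, 91/36)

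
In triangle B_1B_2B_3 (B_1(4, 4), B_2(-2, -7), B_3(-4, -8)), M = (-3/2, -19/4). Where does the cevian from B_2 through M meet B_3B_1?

(-4/3, -4)

Barycentric coordinates of M with respect to B_1B_2B_3: (1/4, 1/4, 1/2).
On side B_3B_1 the B_2-coordinate is zero; dropping M's B_2-weight 1/4 and renormalizing the remaining 1/2 : 1/4 gives weights 2/3, 1/3 on B_3, B_1.
N = (2/3)·(-4, -8) + (1/3)·(4, 4) = (-4/3, -4).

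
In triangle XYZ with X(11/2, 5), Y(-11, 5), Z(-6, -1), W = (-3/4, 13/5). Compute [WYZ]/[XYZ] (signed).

[XYZ] = ½·((11/2)·(5−(-1)) + (-11)·(-1−5) + (-6)·(5−5)) = ½·(33 + 66 + 0) = 99/2.
[WYZ] = ½·((-3/4)·(5−(-1)) + (-11)·(-1−(13/5)) + (-6)·(13/5−5)) = ½·(-9/2 + 198/5 + 72/5) = 99/4, so the ratio is (99/4)/(99/2) = 1/2.

1/2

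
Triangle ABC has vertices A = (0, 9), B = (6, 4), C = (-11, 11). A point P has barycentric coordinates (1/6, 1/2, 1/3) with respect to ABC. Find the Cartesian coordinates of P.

(-2/3, 43/6)

P = (1/6)·A + (1/2)·B + (1/3)·C.
x-coordinate: (1/6)·0 + (1/2)·6 + (1/3)·(-11) = -2/3.
y-coordinate: (1/6)·9 + (1/2)·4 + (1/3)·11 = 43/6.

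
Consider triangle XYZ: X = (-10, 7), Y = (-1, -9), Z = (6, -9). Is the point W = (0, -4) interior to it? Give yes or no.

Barycentric coordinates of W: (5/16, 1/7, 61/112).
The three coordinates are positive, positive, positive; a point is interior exactly when all three are positive.

yes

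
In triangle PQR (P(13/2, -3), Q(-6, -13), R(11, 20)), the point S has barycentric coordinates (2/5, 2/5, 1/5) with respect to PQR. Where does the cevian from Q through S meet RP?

Line QS meets RP where the Q-coordinate vanishes; zeroing S's Q-weight and renormalizing leaves R, P-weights 1/5 : 2/5 → (1/3, 2/3).
So T = (1/3)·R + (2/3)·P = (8, 14/3).

(8, 14/3)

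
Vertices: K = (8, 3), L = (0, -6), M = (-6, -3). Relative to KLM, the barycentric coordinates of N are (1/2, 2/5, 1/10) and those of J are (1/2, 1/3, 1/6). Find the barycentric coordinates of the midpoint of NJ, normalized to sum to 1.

Since both coordinate triples sum to 1, the midpoint's barycentrics are the componentwise average.
(1/2+1/2)/2 = 1/2; similarly 11/30 and 2/15.

(1/2, 11/30, 2/15)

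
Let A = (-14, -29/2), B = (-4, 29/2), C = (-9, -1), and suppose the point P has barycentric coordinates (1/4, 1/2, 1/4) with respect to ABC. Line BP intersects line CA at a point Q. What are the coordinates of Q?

Line BP meets CA where the B-coordinate vanishes; zeroing P's B-weight and renormalizing leaves C, A-weights 1/4 : 1/4 → (1/2, 1/2).
So Q = (1/2)·C + (1/2)·A = (-23/2, -31/4).

(-23/2, -31/4)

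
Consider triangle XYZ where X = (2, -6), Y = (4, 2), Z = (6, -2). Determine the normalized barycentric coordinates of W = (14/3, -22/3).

Signed area of the reference triangle: [XYZ] = ½·(2·(2−(-2)) + 4·(-2−(-6)) + 6·(-6−2)) = ½·(8 + 16 − 48) = -12.
[WYZ] = ½·((14/3)·(2−(-2)) + 4·(-2−(-22/3)) + 6·(-22/3−2)) = ½·(56/3 + 64/3 − 56) = -8, so the X-coordinate is (-8)/(-12) = 2/3.
[XWZ] = ½·(2·(-22/3−(-2)) + (14/3)·(-2−(-6)) + 6·(-6−(-22/3))) = ½·(-32/3 + 56/3 + 8) = 8, so the Y-coordinate is -2/3.
[XYW] = ½·(2·(2−(-22/3)) + 4·(-22/3−(-6)) + (14/3)·(-6−2)) = ½·(56/3 − 16/3 − 112/3) = -12, so the Z-coordinate is 1.
Check: 2/3 − 2/3 + 1 = 1.

(2/3, -2/3, 1)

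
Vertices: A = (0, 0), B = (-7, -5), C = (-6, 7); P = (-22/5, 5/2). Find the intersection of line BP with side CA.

(-15/4, 35/8)

Barycentric coordinates of P with respect to ABC: (3/10, 1/5, 1/2).
On side CA the B-coordinate is zero; dropping P's B-weight 1/5 and renormalizing the remaining 1/2 : 3/10 gives weights 5/8, 3/8 on C, A.
Q = (5/8)·(-6, 7) + (3/8)·(0, 0) = (-15/4, 35/8).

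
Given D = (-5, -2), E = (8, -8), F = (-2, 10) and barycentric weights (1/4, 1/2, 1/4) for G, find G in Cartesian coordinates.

(9/4, -2)

G = (1/4)·D + (1/2)·E + (1/4)·F.
x-coordinate: (1/4)·(-5) + (1/2)·8 + (1/4)·(-2) = 9/4.
y-coordinate: (1/4)·(-2) + (1/2)·(-8) + (1/4)·10 = -2.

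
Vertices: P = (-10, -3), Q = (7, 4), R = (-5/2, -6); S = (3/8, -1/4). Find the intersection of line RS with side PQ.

Barycentric coordinates of S with respect to PQR: (1/4, 1/2, 1/4).
On side PQ the R-coordinate is zero; dropping S's R-weight 1/4 and renormalizing the remaining 1/4 : 1/2 gives weights 1/3, 2/3 on P, Q.
T = (1/3)·(-10, -3) + (2/3)·(7, 4) = (4/3, 5/3).

(4/3, 5/3)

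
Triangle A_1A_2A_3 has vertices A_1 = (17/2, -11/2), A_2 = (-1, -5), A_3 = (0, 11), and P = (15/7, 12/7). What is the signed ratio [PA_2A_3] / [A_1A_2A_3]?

2/7

[A_1A_2A_3] = ½·((17/2)·(-5−11) + (-1)·(11−(-11/2)) + 0·(-11/2−(-5))) = ½·(-136 − 33/2 + 0) = -305/4.
[PA_2A_3] = ½·((15/7)·(-5−11) + (-1)·(11−(12/7)) + 0·(12/7−(-5))) = ½·(-240/7 − 65/7 + 0) = -305/14, so the ratio is (-305/14)/(-305/4) = 2/7.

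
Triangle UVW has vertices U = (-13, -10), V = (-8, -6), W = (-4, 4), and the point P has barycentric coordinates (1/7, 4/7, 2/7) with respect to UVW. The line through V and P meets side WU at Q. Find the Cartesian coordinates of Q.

(-7, -2/3)

Line VP meets WU where the V-coordinate vanishes; zeroing P's V-weight and renormalizing leaves W, U-weights 2/7 : 1/7 → (2/3, 1/3).
So Q = (2/3)·W + (1/3)·U = (-7, -2/3).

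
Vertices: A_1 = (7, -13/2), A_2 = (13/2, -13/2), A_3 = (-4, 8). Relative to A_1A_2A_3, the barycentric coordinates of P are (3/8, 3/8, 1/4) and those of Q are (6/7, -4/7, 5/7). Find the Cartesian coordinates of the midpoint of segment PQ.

Barycentric coordinates of the midpoint are the average: (69/112, -11/112, 27/56).
Converting: (69/112)·A_1 + (-11/112)·A_2 + (27/56)·A_3 = (391/224, 55/112).

(391/224, 55/112)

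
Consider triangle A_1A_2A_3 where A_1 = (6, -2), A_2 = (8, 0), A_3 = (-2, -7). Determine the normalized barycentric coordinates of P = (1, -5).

(1/6, 1/6, 2/3)

Signed area of the reference triangle: [A_1A_2A_3] = ½·(6·(0−(-7)) + 8·(-7−(-2)) + (-2)·(-2−0)) = ½·(42 − 40 + 4) = 3.
[PA_2A_3] = ½·(1·(0−(-7)) + 8·(-7−(-5)) + (-2)·(-5−0)) = ½·(7 − 16 + 10) = 1/2, so the A_1-coordinate is (1/2)/3 = 1/6.
[A_1PA_3] = ½·(6·(-5−(-7)) + 1·(-7−(-2)) + (-2)·(-2−(-5))) = ½·(12 − 5 − 6) = 1/2, so the A_2-coordinate is 1/6.
[A_1A_2P] = ½·(6·(0−(-5)) + 8·(-5−(-2)) + 1·(-2−0)) = ½·(30 − 24 − 2) = 2, so the A_3-coordinate is 2/3.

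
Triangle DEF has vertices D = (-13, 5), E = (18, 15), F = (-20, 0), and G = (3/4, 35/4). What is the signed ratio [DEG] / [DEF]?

[DEF] = ½·((-13)·(15−0) + 18·(0−5) + (-20)·(5−15)) = ½·(-195 − 90 + 200) = -85/2.
[DEG] = ½·((-13)·(15−(35/4)) + 18·(35/4−5) + (3/4)·(5−15)) = ½·(-325/4 + 135/2 − 15/2) = -85/8, so the ratio is (-85/8)/(-85/2) = 1/4.

1/4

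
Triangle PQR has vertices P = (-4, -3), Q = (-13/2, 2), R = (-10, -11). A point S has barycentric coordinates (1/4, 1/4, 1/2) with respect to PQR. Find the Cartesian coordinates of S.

S = (1/4)·P + (1/4)·Q + (1/2)·R.
x-coordinate: (1/4)·(-4) + (1/4)·(-13/2) + (1/2)·(-10) = -61/8.
y-coordinate: (1/4)·(-3) + (1/4)·2 + (1/2)·(-11) = -23/4.

(-61/8, -23/4)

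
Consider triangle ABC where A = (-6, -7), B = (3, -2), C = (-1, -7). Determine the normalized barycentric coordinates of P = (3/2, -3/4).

(1/2, 5/4, -3/4)

Signed area of the reference triangle: [ABC] = ½·((-6)·(-2−(-7)) + 3·(-7−(-7)) + (-1)·(-7−(-2))) = ½·(-30 + 0 + 5) = -25/2.
[PBC] = ½·((3/2)·(-2−(-7)) + 3·(-7−(-3/4)) + (-1)·(-3/4−(-2))) = ½·(15/2 − 75/4 − 5/4) = -25/4, so the A-coordinate is (-25/4)/(-25/2) = 1/2.
[APC] = ½·((-6)·(-3/4−(-7)) + (3/2)·(-7−(-7)) + (-1)·(-7−(-3/4))) = ½·(-75/2 + 0 + 25/4) = -125/8, so the B-coordinate is 5/4.
[ABP] = ½·((-6)·(-2−(-3/4)) + 3·(-3/4−(-7)) + (3/2)·(-7−(-2))) = ½·(15/2 + 75/4 − 15/2) = 75/8, so the C-coordinate is -3/4.
Check: 1/2 + 5/4 − 3/4 = 1.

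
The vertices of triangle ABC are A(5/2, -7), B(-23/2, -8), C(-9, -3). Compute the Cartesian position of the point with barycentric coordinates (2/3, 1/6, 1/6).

(-7/4, -13/2)

P = (2/3)·A + (1/6)·B + (1/6)·C.
x-coordinate: (2/3)·(5/2) + (1/6)·(-23/2) + (1/6)·(-9) = -7/4.
y-coordinate: (2/3)·(-7) + (1/6)·(-8) + (1/6)·(-3) = -13/2.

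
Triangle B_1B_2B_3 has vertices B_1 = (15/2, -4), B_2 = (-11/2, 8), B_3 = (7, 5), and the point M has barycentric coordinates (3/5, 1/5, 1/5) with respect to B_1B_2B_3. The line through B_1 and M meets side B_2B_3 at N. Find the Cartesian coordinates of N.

Line B_1M meets B_2B_3 where the B_1-coordinate vanishes; zeroing M's B_1-weight and renormalizing leaves B_2, B_3-weights 1/5 : 1/5 → (1/2, 1/2).
So N = (1/2)·B_2 + (1/2)·B_3 = (3/4, 13/2).

(3/4, 13/2)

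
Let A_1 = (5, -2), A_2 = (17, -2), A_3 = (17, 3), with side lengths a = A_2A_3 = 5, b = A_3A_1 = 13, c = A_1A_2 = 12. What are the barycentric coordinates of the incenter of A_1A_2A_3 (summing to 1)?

(1/6, 13/30, 2/5)

The incenter has barycentric coordinates proportional to the opposite side lengths: (5 : 13 : 12).
Normalizing by 5+13+12 = 30 gives (1/6, 13/30, 2/5).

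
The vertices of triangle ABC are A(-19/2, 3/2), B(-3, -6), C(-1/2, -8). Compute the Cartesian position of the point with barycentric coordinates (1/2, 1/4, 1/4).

(-45/8, -11/4)

P = (1/2)·A + (1/4)·B + (1/4)·C.
x-coordinate: (1/2)·(-19/2) + (1/4)·(-3) + (1/4)·(-1/2) = -45/8.
y-coordinate: (1/2)·(3/2) + (1/4)·(-6) + (1/4)·(-8) = -11/4.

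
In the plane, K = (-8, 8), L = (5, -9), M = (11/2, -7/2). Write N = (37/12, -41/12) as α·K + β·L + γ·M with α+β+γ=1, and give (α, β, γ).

(1/6, 1/3, 1/2)

Signed area of the reference triangle: [KLM] = ½·((-8)·(-9−(-7/2)) + 5·(-7/2−8) + (11/2)·(8−(-9))) = ½·(44 − 115/2 + 187/2) = 40.
[NLM] = ½·((37/12)·(-9−(-7/2)) + 5·(-7/2−(-41/12)) + (11/2)·(-41/12−(-9))) = ½·(-407/24 − 5/12 + 737/24) = 20/3, so the K-coordinate is (20/3)/40 = 1/6.
[KNM] = ½·((-8)·(-41/12−(-7/2)) + (37/12)·(-7/2−8) + (11/2)·(8−(-41/12))) = ½·(-2/3 − 851/24 + 1507/24) = 40/3, so the L-coordinate is 1/3.
[KLN] = ½·((-8)·(-9−(-41/12)) + 5·(-41/12−8) + (37/12)·(8−(-9))) = ½·(134/3 − 685/12 + 629/12) = 20, so the M-coordinate is 1/2.
Check: 1/6 + 1/3 + 1/2 = 1.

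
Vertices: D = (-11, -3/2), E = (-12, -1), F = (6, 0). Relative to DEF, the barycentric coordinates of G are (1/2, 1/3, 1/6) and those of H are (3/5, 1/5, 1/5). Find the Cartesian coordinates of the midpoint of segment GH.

Barycentric coordinates of the midpoint are the average: (11/20, 4/15, 11/60).
Converting: (11/20)·D + (4/15)·E + (11/60)·F = (-163/20, -131/120).

(-163/20, -131/120)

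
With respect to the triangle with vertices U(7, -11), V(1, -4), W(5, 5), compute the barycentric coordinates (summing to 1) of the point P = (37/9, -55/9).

Signed area of the reference triangle: [UVW] = ½·(7·(-4−5) + 1·(5−(-11)) + 5·(-11−(-4))) = ½·(-63 + 16 − 35) = -41.
[PVW] = ½·((37/9)·(-4−5) + 1·(5−(-55/9)) + 5·(-55/9−(-4))) = ½·(-37 + 100/9 − 95/9) = -164/9, so the U-coordinate is (-164/9)/(-41) = 4/9.
[UPW] = ½·(7·(-55/9−5) + (37/9)·(5−(-11)) + 5·(-11−(-55/9))) = ½·(-700/9 + 592/9 − 220/9) = -164/9, so the V-coordinate is 4/9.
[UVP] = ½·(7·(-4−(-55/9)) + 1·(-55/9−(-11)) + (37/9)·(-11−(-4))) = ½·(133/9 + 44/9 − 259/9) = -41/9, so the W-coordinate is 1/9.

(4/9, 4/9, 1/9)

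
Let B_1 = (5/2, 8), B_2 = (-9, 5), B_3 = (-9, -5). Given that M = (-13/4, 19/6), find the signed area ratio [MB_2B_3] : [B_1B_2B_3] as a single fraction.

1/2

[B_1B_2B_3] = ½·((5/2)·(5−(-5)) + (-9)·(-5−8) + (-9)·(8−5)) = ½·(25 + 117 − 27) = 115/2.
[MB_2B_3] = ½·((-13/4)·(5−(-5)) + (-9)·(-5−(19/6)) + (-9)·(19/6−5)) = ½·(-65/2 + 147/2 + 33/2) = 115/4, so the ratio is (115/4)/(115/2) = 1/2.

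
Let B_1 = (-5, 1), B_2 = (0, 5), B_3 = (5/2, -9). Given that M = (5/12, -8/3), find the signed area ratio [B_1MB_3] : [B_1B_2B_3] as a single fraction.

1/3

[B_1B_2B_3] = ½·((-5)·(5−(-9)) + 0·(-9−1) + (5/2)·(1−5)) = ½·(-70 + 0 − 10) = -40.
[B_1MB_3] = ½·((-5)·(-8/3−(-9)) + (5/12)·(-9−1) + (5/2)·(1−(-8/3))) = ½·(-95/3 − 25/6 + 55/6) = -40/3, so the ratio is (-40/3)/(-40) = 1/3.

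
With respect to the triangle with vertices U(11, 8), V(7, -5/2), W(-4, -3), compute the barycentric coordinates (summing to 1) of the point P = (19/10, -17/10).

Signed area of the reference triangle: [UVW] = ½·(11·(-5/2−(-3)) + 7·(-3−8) + (-4)·(8−(-5/2))) = ½·(11/2 − 77 − 42) = -227/4.
[PVW] = ½·((19/10)·(-5/2−(-3)) + 7·(-3−(-17/10)) + (-4)·(-17/10−(-5/2))) = ½·(19/20 − 91/10 − 16/5) = -227/40, so the U-coordinate is (-227/40)/(-227/4) = 1/10.
[UPW] = ½·(11·(-17/10−(-3)) + (19/10)·(-3−8) + (-4)·(8−(-17/10))) = ½·(143/10 − 209/10 − 194/5) = -227/10, so the V-coordinate is 2/5.
[UVP] = ½·(11·(-5/2−(-17/10)) + 7·(-17/10−8) + (19/10)·(8−(-5/2))) = ½·(-44/5 − 679/10 + 399/20) = -227/8, so the W-coordinate is 1/2.
Check: 1/10 + 2/5 + 1/2 = 1.

(1/10, 2/5, 1/2)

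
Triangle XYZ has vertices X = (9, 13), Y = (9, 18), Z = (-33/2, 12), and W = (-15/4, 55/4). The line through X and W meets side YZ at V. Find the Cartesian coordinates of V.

(-8, 14)

Barycentric coordinates of W with respect to XYZ: (1/4, 1/4, 1/2).
On side YZ the X-coordinate is zero; dropping W's X-weight 1/4 and renormalizing the remaining 1/4 : 1/2 gives weights 1/3, 2/3 on Y, Z.
V = (1/3)·(9, 18) + (2/3)·(-33/2, 12) = (-8, 14).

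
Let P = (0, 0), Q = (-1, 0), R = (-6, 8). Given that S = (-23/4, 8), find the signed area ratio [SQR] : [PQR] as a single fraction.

[PQR] = ½·(0·(0−8) + (-1)·(8−0) + (-6)·(0−0)) = ½·(0 − 8 + 0) = -4.
[SQR] = ½·((-23/4)·(0−8) + (-1)·(8−8) + (-6)·(8−0)) = ½·(46 + 0 − 48) = -1, so the ratio is (-1)/(-4) = 1/4.

1/4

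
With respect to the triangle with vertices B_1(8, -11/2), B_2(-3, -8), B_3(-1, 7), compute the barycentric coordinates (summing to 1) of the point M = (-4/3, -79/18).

Signed area of the reference triangle: [B_1B_2B_3] = ½·(8·(-8−7) + (-3)·(7−(-11/2)) + (-1)·(-11/2−(-8))) = ½·(-120 − 75/2 − 5/2) = -80.
[MB_2B_3] = ½·((-4/3)·(-8−7) + (-3)·(7−(-79/18)) + (-1)·(-79/18−(-8))) = ½·(20 − 205/6 − 65/18) = -80/9, so the B_1-coordinate is (-80/9)/(-80) = 1/9.
[B_1MB_3] = ½·(8·(-79/18−7) + (-4/3)·(7−(-11/2)) + (-1)·(-11/2−(-79/18))) = ½·(-820/9 − 50/3 + 10/9) = -160/3, so the B_2-coordinate is 2/3.
[B_1B_2M] = ½·(8·(-8−(-79/18)) + (-3)·(-79/18−(-11/2)) + (-4/3)·(-11/2−(-8))) = ½·(-260/9 − 10/3 − 10/3) = -160/9, so the B_3-coordinate is 2/9.

(1/9, 2/3, 2/9)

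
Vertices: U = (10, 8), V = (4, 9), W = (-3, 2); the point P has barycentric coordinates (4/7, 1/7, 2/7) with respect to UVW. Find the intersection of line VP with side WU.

(17/3, 6)

Line VP meets WU where the V-coordinate vanishes; zeroing P's V-weight and renormalizing leaves W, U-weights 2/7 : 4/7 → (1/3, 2/3).
So Q = (1/3)·W + (2/3)·U = (17/3, 6).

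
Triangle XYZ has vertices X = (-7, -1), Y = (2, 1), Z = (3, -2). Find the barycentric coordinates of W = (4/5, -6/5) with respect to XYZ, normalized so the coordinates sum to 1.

(1/5, 1/5, 3/5)

Signed area of the reference triangle: [XYZ] = ½·((-7)·(1−(-2)) + 2·(-2−(-1)) + 3·(-1−1)) = ½·(-21 − 2 − 6) = -29/2.
[WYZ] = ½·((4/5)·(1−(-2)) + 2·(-2−(-6/5)) + 3·(-6/5−1)) = ½·(12/5 − 8/5 − 33/5) = -29/10, so the X-coordinate is (-29/10)/(-29/2) = 1/5.
[XWZ] = ½·((-7)·(-6/5−(-2)) + (4/5)·(-2−(-1)) + 3·(-1−(-6/5))) = ½·(-28/5 − 4/5 + 3/5) = -29/10, so the Y-coordinate is 1/5.
[XYW] = ½·((-7)·(1−(-6/5)) + 2·(-6/5−(-1)) + (4/5)·(-1−1)) = ½·(-77/5 − 2/5 − 8/5) = -87/10, so the Z-coordinate is 3/5.
Check: 1/5 + 1/5 + 3/5 = 1.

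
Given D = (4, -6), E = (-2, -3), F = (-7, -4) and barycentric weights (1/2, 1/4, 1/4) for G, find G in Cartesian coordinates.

G = (1/2)·D + (1/4)·E + (1/4)·F.
x-coordinate: (1/2)·4 + (1/4)·(-2) + (1/4)·(-7) = -1/4.
y-coordinate: (1/2)·(-6) + (1/4)·(-3) + (1/4)·(-4) = -19/4.

(-1/4, -19/4)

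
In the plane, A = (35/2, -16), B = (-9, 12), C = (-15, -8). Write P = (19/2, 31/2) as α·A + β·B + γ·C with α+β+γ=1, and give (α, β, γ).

(1/2, 11/8, -7/8)

Signed area of the reference triangle: [ABC] = ½·((35/2)·(12−(-8)) + (-9)·(-8−(-16)) + (-15)·(-16−12)) = ½·(350 − 72 + 420) = 349.
[PBC] = ½·((19/2)·(12−(-8)) + (-9)·(-8−(31/2)) + (-15)·(31/2−12)) = ½·(190 + 423/2 − 105/2) = 349/2, so the A-coordinate is (349/2)/349 = 1/2.
[APC] = ½·((35/2)·(31/2−(-8)) + (19/2)·(-8−(-16)) + (-15)·(-16−(31/2))) = ½·(1645/4 + 76 + 945/2) = 3839/8, so the B-coordinate is 11/8.
[ABP] = ½·((35/2)·(12−(31/2)) + (-9)·(31/2−(-16)) + (19/2)·(-16−12)) = ½·(-245/4 − 567/2 − 266) = -2443/8, so the C-coordinate is -7/8.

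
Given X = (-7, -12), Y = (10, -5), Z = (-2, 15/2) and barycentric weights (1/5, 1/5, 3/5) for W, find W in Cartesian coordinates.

(-3/5, 11/10)

W = (1/5)·X + (1/5)·Y + (3/5)·Z.
x-coordinate: (1/5)·(-7) + (1/5)·10 + (3/5)·(-2) = -3/5.
y-coordinate: (1/5)·(-12) + (1/5)·(-5) + (3/5)·(15/2) = 11/10.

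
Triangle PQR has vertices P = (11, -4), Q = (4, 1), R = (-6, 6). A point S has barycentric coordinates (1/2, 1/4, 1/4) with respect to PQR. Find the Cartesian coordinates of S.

(5, -1/4)

S = (1/2)·P + (1/4)·Q + (1/4)·R.
x-coordinate: (1/2)·11 + (1/4)·4 + (1/4)·(-6) = 5.
y-coordinate: (1/2)·(-4) + (1/4)·1 + (1/4)·6 = -1/4.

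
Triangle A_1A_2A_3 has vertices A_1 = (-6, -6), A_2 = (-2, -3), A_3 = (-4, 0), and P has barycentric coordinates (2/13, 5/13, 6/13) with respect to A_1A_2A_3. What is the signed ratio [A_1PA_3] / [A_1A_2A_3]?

5/13

The signed ratio [A_1PA_3]/[A_1A_2A_3] equals the barycentric coordinate of P at vertex A_2, which is 5/13.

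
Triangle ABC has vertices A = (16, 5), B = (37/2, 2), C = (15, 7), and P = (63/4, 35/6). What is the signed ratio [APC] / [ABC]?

[ABC] = ½·(16·(2−7) + (37/2)·(7−5) + 15·(5−2)) = ½·(-80 + 37 + 45) = 1.
[APC] = ½·(16·(35/6−7) + (63/4)·(7−5) + 15·(5−(35/6))) = ½·(-56/3 + 63/2 − 25/2) = 1/6, so the ratio is (1/6)/1 = 1/6.

1/6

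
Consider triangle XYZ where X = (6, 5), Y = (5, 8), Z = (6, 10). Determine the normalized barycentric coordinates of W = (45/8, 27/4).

Signed area of the reference triangle: [XYZ] = ½·(6·(8−10) + 5·(10−5) + 6·(5−8)) = ½·(-12 + 25 − 18) = -5/2.
[WYZ] = ½·((45/8)·(8−10) + 5·(10−(27/4)) + 6·(27/4−8)) = ½·(-45/4 + 65/4 − 15/2) = -5/4, so the X-coordinate is (-5/4)/(-5/2) = 1/2.
[XWZ] = ½·(6·(27/4−10) + (45/8)·(10−5) + 6·(5−(27/4))) = ½·(-39/2 + 225/8 − 21/2) = -15/16, so the Y-coordinate is 3/8.
[XYW] = ½·(6·(8−(27/4)) + 5·(27/4−5) + (45/8)·(5−8)) = ½·(15/2 + 35/4 − 135/8) = -5/16, so the Z-coordinate is 1/8.

(1/2, 3/8, 1/8)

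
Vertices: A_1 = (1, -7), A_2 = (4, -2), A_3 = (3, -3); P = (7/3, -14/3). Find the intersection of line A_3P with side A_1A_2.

Barycentric coordinates of P with respect to A_1A_2A_3: (1/2, 1/3, 1/6).
On side A_1A_2 the A_3-coordinate is zero; dropping P's A_3-weight 1/6 and renormalizing the remaining 1/2 : 1/3 gives weights 3/5, 2/5 on A_1, A_2.
Q = (3/5)·(1, -7) + (2/5)·(4, -2) = (11/5, -5).

(11/5, -5)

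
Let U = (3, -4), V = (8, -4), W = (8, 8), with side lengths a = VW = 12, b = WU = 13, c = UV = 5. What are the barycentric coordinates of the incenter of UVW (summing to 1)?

(2/5, 13/30, 1/6)

The incenter has barycentric coordinates proportional to the opposite side lengths: (12 : 13 : 5).
Normalizing by 12+13+5 = 30 gives (2/5, 13/30, 1/6).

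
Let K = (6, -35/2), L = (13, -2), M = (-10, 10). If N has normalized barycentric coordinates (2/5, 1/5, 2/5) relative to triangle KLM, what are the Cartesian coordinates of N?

N = (2/5)·K + (1/5)·L + (2/5)·M.
x-coordinate: (2/5)·6 + (1/5)·13 + (2/5)·(-10) = 1.
y-coordinate: (2/5)·(-35/2) + (1/5)·(-2) + (2/5)·10 = -17/5.

(1, -17/5)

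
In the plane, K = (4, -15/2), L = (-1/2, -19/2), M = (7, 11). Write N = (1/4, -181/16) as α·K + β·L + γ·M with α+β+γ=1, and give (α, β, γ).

Signed area of the reference triangle: [KLM] = ½·(4·(-19/2−11) + (-1/2)·(11−(-15/2)) + 7·(-15/2−(-19/2))) = ½·(-82 − 37/4 + 14) = -309/8.
[NLM] = ½·((1/4)·(-19/2−11) + (-1/2)·(11−(-181/16)) + 7·(-181/16−(-19/2))) = ½·(-41/8 − 357/32 − 203/16) = -927/64, so the K-coordinate is (-927/64)/(-309/8) = 3/8.
[KNM] = ½·(4·(-181/16−11) + (1/4)·(11−(-15/2)) + 7·(-15/2−(-181/16))) = ½·(-357/4 + 37/8 + 427/16) = -927/32, so the L-coordinate is 3/4.
[KLN] = ½·(4·(-19/2−(-181/16)) + (-1/2)·(-181/16−(-15/2)) + (1/4)·(-15/2−(-19/2))) = ½·(29/4 + 61/32 + 1/2) = 309/64, so the M-coordinate is -1/8.

(3/8, 3/4, -1/8)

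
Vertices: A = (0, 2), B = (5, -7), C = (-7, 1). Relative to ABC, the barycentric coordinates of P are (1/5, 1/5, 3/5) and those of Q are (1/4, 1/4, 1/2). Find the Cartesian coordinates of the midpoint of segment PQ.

Barycentric coordinates of the midpoint are the average: (9/40, 9/40, 11/20).
Converting: (9/40)·A + (9/40)·B + (11/20)·C = (-109/40, -23/40).

(-109/40, -23/40)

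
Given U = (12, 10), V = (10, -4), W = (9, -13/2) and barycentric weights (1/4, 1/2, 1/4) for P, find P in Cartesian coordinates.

P = (1/4)·U + (1/2)·V + (1/4)·W.
x-coordinate: (1/4)·12 + (1/2)·10 + (1/4)·9 = 41/4.
y-coordinate: (1/4)·10 + (1/2)·(-4) + (1/4)·(-13/2) = -9/8.

(41/4, -9/8)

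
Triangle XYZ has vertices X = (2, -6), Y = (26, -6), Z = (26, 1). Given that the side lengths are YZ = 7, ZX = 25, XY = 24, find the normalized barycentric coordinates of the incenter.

(1/8, 25/56, 3/7)

The incenter has barycentric coordinates proportional to the opposite side lengths: (7 : 25 : 24).
Normalizing by 7+25+24 = 56 gives (1/8, 25/56, 3/7).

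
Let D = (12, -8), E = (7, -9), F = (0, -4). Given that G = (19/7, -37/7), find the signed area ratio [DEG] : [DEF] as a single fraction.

[DEF] = ½·(12·(-9−(-4)) + 7·(-4−(-8)) + 0·(-8−(-9))) = ½·(-60 + 28 + 0) = -16.
[DEG] = ½·(12·(-9−(-37/7)) + 7·(-37/7−(-8)) + (19/7)·(-8−(-9))) = ½·(-312/7 + 19 + 19/7) = -80/7, so the ratio is (-80/7)/(-16) = 5/7.

5/7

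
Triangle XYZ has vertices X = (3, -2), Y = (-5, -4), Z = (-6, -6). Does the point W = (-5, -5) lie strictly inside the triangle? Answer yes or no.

Barycentric coordinates of W: (1/14, 5/14, 4/7).
The three coordinates are positive, positive, positive; a point is interior exactly when all three are positive.

yes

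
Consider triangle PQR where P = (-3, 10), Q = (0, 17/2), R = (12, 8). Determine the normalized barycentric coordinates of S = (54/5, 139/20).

Signed area of the reference triangle: [PQR] = ½·((-3)·(17/2−8) + 0·(8−10) + 12·(10−(17/2))) = ½·(-3/2 + 0 + 18) = 33/4.
[SQR] = ½·((54/5)·(17/2−8) + 0·(8−(139/20)) + 12·(139/20−(17/2))) = ½·(27/5 + 0 − 93/5) = -33/5, so the P-coordinate is (-33/5)/(33/4) = -4/5.
[PSR] = ½·((-3)·(139/20−8) + (54/5)·(8−10) + 12·(10−(139/20))) = ½·(63/20 − 108/5 + 183/5) = 363/40, so the Q-coordinate is 11/10.
[PQS] = ½·((-3)·(17/2−(139/20)) + 0·(139/20−10) + (54/5)·(10−(17/2))) = ½·(-93/20 + 0 + 81/5) = 231/40, so the R-coordinate is 7/10.

(-4/5, 11/10, 7/10)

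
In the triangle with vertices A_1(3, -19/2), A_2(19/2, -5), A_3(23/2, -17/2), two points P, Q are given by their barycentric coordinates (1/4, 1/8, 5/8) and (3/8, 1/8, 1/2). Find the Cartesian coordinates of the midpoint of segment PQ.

Barycentric coordinates of the midpoint are the average: (5/16, 1/8, 9/16).
Converting: (5/16)·A_1 + (1/8)·A_2 + (9/16)·A_3 = (275/32, -67/8).

(275/32, -67/8)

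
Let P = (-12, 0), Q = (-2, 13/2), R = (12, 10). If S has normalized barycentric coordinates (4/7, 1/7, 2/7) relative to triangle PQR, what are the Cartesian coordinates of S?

S = (4/7)·P + (1/7)·Q + (2/7)·R.
x-coordinate: (4/7)·(-12) + (1/7)·(-2) + (2/7)·12 = -26/7.
y-coordinate: (4/7)·0 + (1/7)·(13/2) + (2/7)·10 = 53/14.

(-26/7, 53/14)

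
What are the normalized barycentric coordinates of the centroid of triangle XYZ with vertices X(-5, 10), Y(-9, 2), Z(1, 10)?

(1/3, 1/3, 1/3)

The centroid is the average of the vertices, so each weight is 1/3.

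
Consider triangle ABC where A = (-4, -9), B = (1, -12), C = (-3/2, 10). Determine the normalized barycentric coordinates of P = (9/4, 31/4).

(-3/4, 3/4, 1)

Signed area of the reference triangle: [ABC] = ½·((-4)·(-12−10) + 1·(10−(-9)) + (-3/2)·(-9−(-12))) = ½·(88 + 19 − 9/2) = 205/4.
[PBC] = ½·((9/4)·(-12−10) + 1·(10−(31/4)) + (-3/2)·(31/4−(-12))) = ½·(-99/2 + 9/4 − 237/8) = -615/16, so the A-coordinate is (-615/16)/(205/4) = -3/4.
[APC] = ½·((-4)·(31/4−10) + (9/4)·(10−(-9)) + (-3/2)·(-9−(31/4))) = ½·(9 + 171/4 + 201/8) = 615/16, so the B-coordinate is 3/4.
[ABP] = ½·((-4)·(-12−(31/4)) + 1·(31/4−(-9)) + (9/4)·(-9−(-12))) = ½·(79 + 67/4 + 27/4) = 205/4, so the C-coordinate is 1.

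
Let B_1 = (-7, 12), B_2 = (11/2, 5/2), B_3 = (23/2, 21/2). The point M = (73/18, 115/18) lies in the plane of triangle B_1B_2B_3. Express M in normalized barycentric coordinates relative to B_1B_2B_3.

Signed area of the reference triangle: [B_1B_2B_3] = ½·((-7)·(5/2−(21/2)) + (11/2)·(21/2−12) + (23/2)·(12−(5/2))) = ½·(56 − 33/4 + 437/4) = 157/2.
[MB_2B_3] = ½·((73/18)·(5/2−(21/2)) + (11/2)·(21/2−(115/18)) + (23/2)·(115/18−(5/2))) = ½·(-292/9 + 407/18 + 805/18) = 157/9, so the B_1-coordinate is (157/9)/(157/2) = 2/9.
[B_1MB_3] = ½·((-7)·(115/18−(21/2)) + (73/18)·(21/2−12) + (23/2)·(12−(115/18))) = ½·(259/9 − 73/12 + 2323/36) = 785/18, so the B_2-coordinate is 5/9.
[B_1B_2M] = ½·((-7)·(5/2−(115/18)) + (11/2)·(115/18−12) + (73/18)·(12−(5/2))) = ½·(245/9 − 1111/36 + 1387/36) = 157/9, so the B_3-coordinate is 2/9.

(2/9, 5/9, 2/9)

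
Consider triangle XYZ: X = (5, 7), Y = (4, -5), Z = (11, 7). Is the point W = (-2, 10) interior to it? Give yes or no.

Barycentric coordinates of W: (59/24, -1/4, -29/24).
The three coordinates are positive, negative, negative; a point is interior exactly when all three are positive.

no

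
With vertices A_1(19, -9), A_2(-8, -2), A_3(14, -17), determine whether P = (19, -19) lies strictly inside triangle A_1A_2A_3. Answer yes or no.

no

Barycentric coordinates of P: (31/251, -50/251, 270/251).
The three coordinates are positive, negative, positive; a point is interior exactly when all three are positive.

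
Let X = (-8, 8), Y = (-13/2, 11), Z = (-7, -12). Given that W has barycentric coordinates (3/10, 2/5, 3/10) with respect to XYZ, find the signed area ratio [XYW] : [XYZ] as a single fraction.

3/10

The signed ratio [XYW]/[XYZ] equals the barycentric coordinate of W at vertex Z, which is 3/10.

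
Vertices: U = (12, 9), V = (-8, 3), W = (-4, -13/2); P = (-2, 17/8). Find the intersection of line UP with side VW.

(-20/3, -1/6)

Barycentric coordinates of P with respect to UVW: (1/4, 1/2, 1/4).
On side VW the U-coordinate is zero; dropping P's U-weight 1/4 and renormalizing the remaining 1/2 : 1/4 gives weights 2/3, 1/3 on V, W.
Q = (2/3)·(-8, 3) + (1/3)·(-4, -13/2) = (-20/3, -1/6).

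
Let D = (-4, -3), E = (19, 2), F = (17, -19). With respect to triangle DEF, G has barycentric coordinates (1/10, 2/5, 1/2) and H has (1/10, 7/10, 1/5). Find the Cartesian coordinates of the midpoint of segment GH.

(16, -117/20)

Barycentric coordinates of the midpoint are the average: (1/10, 11/20, 7/20).
Converting: (1/10)·D + (11/20)·E + (7/20)·F = (16, -117/20).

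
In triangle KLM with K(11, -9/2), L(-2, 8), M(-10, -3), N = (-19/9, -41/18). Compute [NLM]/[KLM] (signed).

[KLM] = ½·(11·(8−(-3)) + (-2)·(-3−(-9/2)) + (-10)·(-9/2−8)) = ½·(121 − 3 + 125) = 243/2.
[NLM] = ½·((-19/9)·(8−(-3)) + (-2)·(-3−(-41/18)) + (-10)·(-41/18−8)) = ½·(-209/9 + 13/9 + 925/9) = 81/2, so the ratio is (81/2)/(243/2) = 1/3.

1/3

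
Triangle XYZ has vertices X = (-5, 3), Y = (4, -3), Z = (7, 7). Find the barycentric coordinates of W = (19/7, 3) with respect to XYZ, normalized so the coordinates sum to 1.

(2/7, 2/7, 3/7)

Signed area of the reference triangle: [XYZ] = ½·((-5)·(-3−7) + 4·(7−3) + 7·(3−(-3))) = ½·(50 + 16 + 42) = 54.
[WYZ] = ½·((19/7)·(-3−7) + 4·(7−3) + 7·(3−(-3))) = ½·(-190/7 + 16 + 42) = 108/7, so the X-coordinate is (108/7)/54 = 2/7.
[XWZ] = ½·((-5)·(3−7) + (19/7)·(7−3) + 7·(3−3)) = ½·(20 + 76/7 + 0) = 108/7, so the Y-coordinate is 2/7.
[XYW] = ½·((-5)·(-3−3) + 4·(3−3) + (19/7)·(3−(-3))) = ½·(30 + 0 + 114/7) = 162/7, so the Z-coordinate is 3/7.
Check: 2/7 + 2/7 + 3/7 = 1.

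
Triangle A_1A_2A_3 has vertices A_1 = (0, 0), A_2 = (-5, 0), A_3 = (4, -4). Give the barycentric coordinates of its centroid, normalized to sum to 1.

The centroid is the average of the vertices, so each weight is 1/3.

(1/3, 1/3, 1/3)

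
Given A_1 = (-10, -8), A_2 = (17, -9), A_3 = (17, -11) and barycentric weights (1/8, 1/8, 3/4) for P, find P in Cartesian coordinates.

P = (1/8)·A_1 + (1/8)·A_2 + (3/4)·A_3.
x-coordinate: (1/8)·(-10) + (1/8)·17 + (3/4)·17 = 109/8.
y-coordinate: (1/8)·(-8) + (1/8)·(-9) + (3/4)·(-11) = -83/8.

(109/8, -83/8)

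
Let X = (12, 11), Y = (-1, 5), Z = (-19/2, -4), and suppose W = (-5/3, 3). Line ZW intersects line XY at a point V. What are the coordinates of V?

(9/4, 13/2)

Barycentric coordinates of W with respect to XYZ: (1/6, 1/2, 1/3).
On side XY the Z-coordinate is zero; dropping W's Z-weight 1/3 and renormalizing the remaining 1/6 : 1/2 gives weights 1/4, 3/4 on X, Y.
V = (1/4)·(12, 11) + (3/4)·(-1, 5) = (9/4, 13/2).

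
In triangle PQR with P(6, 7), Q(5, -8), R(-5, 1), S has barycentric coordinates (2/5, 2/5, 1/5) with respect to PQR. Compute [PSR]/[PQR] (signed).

2/5

The signed ratio [PSR]/[PQR] equals the barycentric coordinate of S at vertex Q, which is 2/5.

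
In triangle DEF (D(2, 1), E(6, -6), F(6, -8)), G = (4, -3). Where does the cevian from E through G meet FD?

Barycentric coordinates of G with respect to DEF: (1/2, 1/4, 1/4).
On side FD the E-coordinate is zero; dropping G's E-weight 1/4 and renormalizing the remaining 1/4 : 1/2 gives weights 1/3, 2/3 on F, D.
H = (1/3)·(6, -8) + (2/3)·(2, 1) = (10/3, -2).

(10/3, -2)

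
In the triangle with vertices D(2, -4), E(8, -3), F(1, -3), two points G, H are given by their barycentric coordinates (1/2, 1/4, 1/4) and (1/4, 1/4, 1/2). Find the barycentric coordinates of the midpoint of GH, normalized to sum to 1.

(3/8, 1/4, 3/8)

Since both coordinate triples sum to 1, the midpoint's barycentrics are the componentwise average.
(1/2+1/4)/2 = 3/8; similarly 1/4 and 3/8.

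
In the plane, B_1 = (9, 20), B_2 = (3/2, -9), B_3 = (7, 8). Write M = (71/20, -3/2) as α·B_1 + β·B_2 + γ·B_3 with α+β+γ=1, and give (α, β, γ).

(1/5, 7/10, 1/10)

Signed area of the reference triangle: [B_1B_2B_3] = ½·(9·(-9−8) + (3/2)·(8−20) + 7·(20−(-9))) = ½·(-153 − 18 + 203) = 16.
[MB_2B_3] = ½·((71/20)·(-9−8) + (3/2)·(8−(-3/2)) + 7·(-3/2−(-9))) = ½·(-1207/20 + 57/4 + 105/2) = 16/5, so the B_1-coordinate is (16/5)/16 = 1/5.
[B_1MB_3] = ½·(9·(-3/2−8) + (71/20)·(8−20) + 7·(20−(-3/2))) = ½·(-171/2 − 213/5 + 301/2) = 56/5, so the B_2-coordinate is 7/10.
[B_1B_2M] = ½·(9·(-9−(-3/2)) + (3/2)·(-3/2−20) + (71/20)·(20−(-9))) = ½·(-135/2 − 129/4 + 2059/20) = 8/5, so the B_3-coordinate is 1/10.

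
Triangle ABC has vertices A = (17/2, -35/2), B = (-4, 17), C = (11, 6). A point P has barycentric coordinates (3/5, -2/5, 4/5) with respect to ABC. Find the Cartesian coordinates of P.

P = (3/5)·A + (-2/5)·B + (4/5)·C.
x-coordinate: (3/5)·(17/2) + (-2/5)·(-4) + (4/5)·11 = 31/2.
y-coordinate: (3/5)·(-35/2) + (-2/5)·17 + (4/5)·6 = -25/2.

(31/2, -25/2)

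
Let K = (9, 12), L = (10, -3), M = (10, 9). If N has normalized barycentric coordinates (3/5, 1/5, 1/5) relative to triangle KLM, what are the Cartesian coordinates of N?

N = (3/5)·K + (1/5)·L + (1/5)·M.
x-coordinate: (3/5)·9 + (1/5)·10 + (1/5)·10 = 47/5.
y-coordinate: (3/5)·12 + (1/5)·(-3) + (1/5)·9 = 42/5.

(47/5, 42/5)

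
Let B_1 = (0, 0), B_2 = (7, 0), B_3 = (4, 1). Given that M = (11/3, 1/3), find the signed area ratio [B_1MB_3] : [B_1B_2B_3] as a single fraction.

1/3

[B_1B_2B_3] = ½·(0·(0−1) + 7·(1−0) + 4·(0−0)) = ½·(0 + 7 + 0) = 7/2.
[B_1MB_3] = ½·(0·(1/3−1) + (11/3)·(1−0) + 4·(0−(1/3))) = ½·(0 + 11/3 − 4/3) = 7/6, so the ratio is (7/6)/(7/2) = 1/3.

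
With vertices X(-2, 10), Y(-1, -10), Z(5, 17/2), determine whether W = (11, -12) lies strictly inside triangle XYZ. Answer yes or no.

Barycentric coordinates of W: (-468/277, 269/277, 476/277).
The three coordinates are negative, positive, positive; a point is interior exactly when all three are positive.

no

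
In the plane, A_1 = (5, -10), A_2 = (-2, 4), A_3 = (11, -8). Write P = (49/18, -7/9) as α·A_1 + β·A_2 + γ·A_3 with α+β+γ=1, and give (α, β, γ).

Signed area of the reference triangle: [A_1A_2A_3] = ½·(5·(4−(-8)) + (-2)·(-8−(-10)) + 11·(-10−4)) = ½·(60 − 4 − 154) = -49.
[PA_2A_3] = ½·((49/18)·(4−(-8)) + (-2)·(-8−(-7/9)) + 11·(-7/9−4)) = ½·(98/3 + 130/9 − 473/9) = -49/18, so the A_1-coordinate is (-49/18)/(-49) = 1/18.
[A_1PA_3] = ½·(5·(-7/9−(-8)) + (49/18)·(-8−(-10)) + 11·(-10−(-7/9))) = ½·(325/9 + 49/9 − 913/9) = -539/18, so the A_2-coordinate is 11/18.
[A_1A_2P] = ½·(5·(4−(-7/9)) + (-2)·(-7/9−(-10)) + (49/18)·(-10−4)) = ½·(215/9 − 166/9 − 343/9) = -49/3, so the A_3-coordinate is 1/3.
Check: 1/18 + 11/18 + 1/3 = 1.

(1/18, 11/18, 1/3)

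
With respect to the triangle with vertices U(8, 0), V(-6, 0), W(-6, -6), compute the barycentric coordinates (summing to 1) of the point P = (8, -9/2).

(1, -3/4, 3/4)

Signed area of the reference triangle: [UVW] = ½·(8·(0−(-6)) + (-6)·(-6−0) + (-6)·(0−0)) = ½·(48 + 36 + 0) = 42.
[PVW] = ½·(8·(0−(-6)) + (-6)·(-6−(-9/2)) + (-6)·(-9/2−0)) = ½·(48 + 9 + 27) = 42, so the U-coordinate is 42/42 = 1.
[UPW] = ½·(8·(-9/2−(-6)) + 8·(-6−0) + (-6)·(0−(-9/2))) = ½·(12 − 48 − 27) = -63/2, so the V-coordinate is -3/4.
[UVP] = ½·(8·(0−(-9/2)) + (-6)·(-9/2−0) + 8·(0−0)) = ½·(36 + 27 + 0) = 63/2, so the W-coordinate is 3/4.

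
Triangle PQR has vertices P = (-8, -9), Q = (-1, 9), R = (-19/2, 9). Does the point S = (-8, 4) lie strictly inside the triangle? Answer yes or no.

Barycentric coordinates of S: (5/18, 13/102, 91/153).
The three coordinates are positive, positive, positive; a point is interior exactly when all three are positive.

yes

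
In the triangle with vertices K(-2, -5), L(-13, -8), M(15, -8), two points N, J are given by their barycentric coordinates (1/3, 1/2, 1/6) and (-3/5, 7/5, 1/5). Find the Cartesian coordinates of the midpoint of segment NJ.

(-28/3, -42/5)

Barycentric coordinates of the midpoint are the average: (-2/15, 19/20, 11/60).
Converting: (-2/15)·K + (19/20)·L + (11/60)·M = (-28/3, -42/5).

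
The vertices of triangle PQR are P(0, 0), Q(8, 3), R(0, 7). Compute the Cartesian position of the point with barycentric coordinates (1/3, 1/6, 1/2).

(4/3, 4)

S = (1/3)·P + (1/6)·Q + (1/2)·R.
x-coordinate: (1/3)·0 + (1/6)·8 + (1/2)·0 = 4/3.
y-coordinate: (1/3)·0 + (1/6)·3 + (1/2)·7 = 4.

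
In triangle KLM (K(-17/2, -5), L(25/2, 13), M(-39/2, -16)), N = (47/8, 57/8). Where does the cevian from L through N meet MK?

(-14, -21/2)

Barycentric coordinates of N with respect to KLM: (1/8, 3/4, 1/8).
On side MK the L-coordinate is zero; dropping N's L-weight 3/4 and renormalizing the remaining 1/8 : 1/8 gives weights 1/2, 1/2 on M, K.
J = (1/2)·(-39/2, -16) + (1/2)·(-17/2, -5) = (-14, -21/2).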